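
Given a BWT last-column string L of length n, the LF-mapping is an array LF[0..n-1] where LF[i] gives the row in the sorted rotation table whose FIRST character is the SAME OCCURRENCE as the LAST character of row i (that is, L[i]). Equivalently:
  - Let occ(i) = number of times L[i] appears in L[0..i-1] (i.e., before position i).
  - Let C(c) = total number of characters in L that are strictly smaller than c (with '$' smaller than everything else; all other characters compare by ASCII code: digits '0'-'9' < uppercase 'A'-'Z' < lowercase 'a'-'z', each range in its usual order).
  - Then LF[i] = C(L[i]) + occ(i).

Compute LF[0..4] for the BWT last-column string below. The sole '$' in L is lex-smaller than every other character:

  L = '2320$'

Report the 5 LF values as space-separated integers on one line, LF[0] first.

Char counts: '$':1, '0':1, '2':2, '3':1
C (first-col start): C('$')=0, C('0')=1, C('2')=2, C('3')=4
L[0]='2': occ=0, LF[0]=C('2')+0=2+0=2
L[1]='3': occ=0, LF[1]=C('3')+0=4+0=4
L[2]='2': occ=1, LF[2]=C('2')+1=2+1=3
L[3]='0': occ=0, LF[3]=C('0')+0=1+0=1
L[4]='$': occ=0, LF[4]=C('$')+0=0+0=0

Answer: 2 4 3 1 0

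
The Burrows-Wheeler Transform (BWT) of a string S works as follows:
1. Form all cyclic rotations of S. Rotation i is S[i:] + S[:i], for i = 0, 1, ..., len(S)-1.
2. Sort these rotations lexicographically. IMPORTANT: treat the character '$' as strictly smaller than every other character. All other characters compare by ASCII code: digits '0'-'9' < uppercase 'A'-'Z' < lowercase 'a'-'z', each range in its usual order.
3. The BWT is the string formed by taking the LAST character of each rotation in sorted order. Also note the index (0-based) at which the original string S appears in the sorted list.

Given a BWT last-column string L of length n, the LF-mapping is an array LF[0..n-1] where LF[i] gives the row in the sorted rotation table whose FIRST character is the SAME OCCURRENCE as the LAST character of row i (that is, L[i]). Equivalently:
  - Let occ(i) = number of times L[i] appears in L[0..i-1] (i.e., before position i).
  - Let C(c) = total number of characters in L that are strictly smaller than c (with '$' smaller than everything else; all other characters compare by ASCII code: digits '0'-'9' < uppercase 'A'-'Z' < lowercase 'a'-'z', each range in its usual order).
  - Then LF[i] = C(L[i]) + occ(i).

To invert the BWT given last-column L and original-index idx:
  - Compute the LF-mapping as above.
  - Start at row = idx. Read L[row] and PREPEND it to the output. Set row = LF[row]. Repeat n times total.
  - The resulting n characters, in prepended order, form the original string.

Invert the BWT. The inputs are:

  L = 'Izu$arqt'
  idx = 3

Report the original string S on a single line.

LF mapping: 1 7 6 0 2 4 3 5
Walk LF starting at row 3, prepending L[row]:
  step 1: row=3, L[3]='$', prepend. Next row=LF[3]=0
  step 2: row=0, L[0]='I', prepend. Next row=LF[0]=1
  step 3: row=1, L[1]='z', prepend. Next row=LF[1]=7
  step 4: row=7, L[7]='t', prepend. Next row=LF[7]=5
  step 5: row=5, L[5]='r', prepend. Next row=LF[5]=4
  step 6: row=4, L[4]='a', prepend. Next row=LF[4]=2
  step 7: row=2, L[2]='u', prepend. Next row=LF[2]=6
  step 8: row=6, L[6]='q', prepend. Next row=LF[6]=3
Reversed output: quartzI$

Answer: quartzI$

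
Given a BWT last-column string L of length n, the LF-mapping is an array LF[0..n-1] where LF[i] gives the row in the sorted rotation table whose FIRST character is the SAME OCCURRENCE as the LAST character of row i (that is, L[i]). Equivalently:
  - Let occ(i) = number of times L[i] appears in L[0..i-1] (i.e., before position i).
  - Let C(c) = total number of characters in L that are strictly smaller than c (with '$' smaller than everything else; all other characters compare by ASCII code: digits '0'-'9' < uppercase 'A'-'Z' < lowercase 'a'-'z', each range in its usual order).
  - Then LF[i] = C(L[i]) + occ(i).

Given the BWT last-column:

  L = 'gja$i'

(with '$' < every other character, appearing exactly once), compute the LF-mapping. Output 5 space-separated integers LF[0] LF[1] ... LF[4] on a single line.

Answer: 2 4 1 0 3

Derivation:
Char counts: '$':1, 'a':1, 'g':1, 'i':1, 'j':1
C (first-col start): C('$')=0, C('a')=1, C('g')=2, C('i')=3, C('j')=4
L[0]='g': occ=0, LF[0]=C('g')+0=2+0=2
L[1]='j': occ=0, LF[1]=C('j')+0=4+0=4
L[2]='a': occ=0, LF[2]=C('a')+0=1+0=1
L[3]='$': occ=0, LF[3]=C('$')+0=0+0=0
L[4]='i': occ=0, LF[4]=C('i')+0=3+0=3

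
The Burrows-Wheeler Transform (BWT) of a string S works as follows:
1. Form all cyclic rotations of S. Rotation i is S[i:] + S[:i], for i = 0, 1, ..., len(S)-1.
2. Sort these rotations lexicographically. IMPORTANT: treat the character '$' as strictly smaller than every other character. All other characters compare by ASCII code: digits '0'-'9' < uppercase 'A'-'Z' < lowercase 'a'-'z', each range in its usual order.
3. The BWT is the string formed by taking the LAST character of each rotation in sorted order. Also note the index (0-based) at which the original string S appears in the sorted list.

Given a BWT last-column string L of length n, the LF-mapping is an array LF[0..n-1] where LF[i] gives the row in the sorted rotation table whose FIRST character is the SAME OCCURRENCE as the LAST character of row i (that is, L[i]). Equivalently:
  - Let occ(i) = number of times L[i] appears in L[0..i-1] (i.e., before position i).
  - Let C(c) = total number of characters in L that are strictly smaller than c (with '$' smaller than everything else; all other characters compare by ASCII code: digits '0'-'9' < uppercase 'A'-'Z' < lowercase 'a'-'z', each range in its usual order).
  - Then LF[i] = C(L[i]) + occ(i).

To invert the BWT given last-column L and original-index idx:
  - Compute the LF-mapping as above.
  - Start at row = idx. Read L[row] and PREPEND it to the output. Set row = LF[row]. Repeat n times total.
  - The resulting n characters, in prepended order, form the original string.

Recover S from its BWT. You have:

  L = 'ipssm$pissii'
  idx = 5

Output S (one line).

Answer: mississippi$

Derivation:
LF mapping: 1 6 8 9 5 0 7 2 10 11 3 4
Walk LF starting at row 5, prepending L[row]:
  step 1: row=5, L[5]='$', prepend. Next row=LF[5]=0
  step 2: row=0, L[0]='i', prepend. Next row=LF[0]=1
  step 3: row=1, L[1]='p', prepend. Next row=LF[1]=6
  step 4: row=6, L[6]='p', prepend. Next row=LF[6]=7
  step 5: row=7, L[7]='i', prepend. Next row=LF[7]=2
  step 6: row=2, L[2]='s', prepend. Next row=LF[2]=8
  step 7: row=8, L[8]='s', prepend. Next row=LF[8]=10
  step 8: row=10, L[10]='i', prepend. Next row=LF[10]=3
  step 9: row=3, L[3]='s', prepend. Next row=LF[3]=9
  step 10: row=9, L[9]='s', prepend. Next row=LF[9]=11
  step 11: row=11, L[11]='i', prepend. Next row=LF[11]=4
  step 12: row=4, L[4]='m', prepend. Next row=LF[4]=5
Reversed output: mississippi$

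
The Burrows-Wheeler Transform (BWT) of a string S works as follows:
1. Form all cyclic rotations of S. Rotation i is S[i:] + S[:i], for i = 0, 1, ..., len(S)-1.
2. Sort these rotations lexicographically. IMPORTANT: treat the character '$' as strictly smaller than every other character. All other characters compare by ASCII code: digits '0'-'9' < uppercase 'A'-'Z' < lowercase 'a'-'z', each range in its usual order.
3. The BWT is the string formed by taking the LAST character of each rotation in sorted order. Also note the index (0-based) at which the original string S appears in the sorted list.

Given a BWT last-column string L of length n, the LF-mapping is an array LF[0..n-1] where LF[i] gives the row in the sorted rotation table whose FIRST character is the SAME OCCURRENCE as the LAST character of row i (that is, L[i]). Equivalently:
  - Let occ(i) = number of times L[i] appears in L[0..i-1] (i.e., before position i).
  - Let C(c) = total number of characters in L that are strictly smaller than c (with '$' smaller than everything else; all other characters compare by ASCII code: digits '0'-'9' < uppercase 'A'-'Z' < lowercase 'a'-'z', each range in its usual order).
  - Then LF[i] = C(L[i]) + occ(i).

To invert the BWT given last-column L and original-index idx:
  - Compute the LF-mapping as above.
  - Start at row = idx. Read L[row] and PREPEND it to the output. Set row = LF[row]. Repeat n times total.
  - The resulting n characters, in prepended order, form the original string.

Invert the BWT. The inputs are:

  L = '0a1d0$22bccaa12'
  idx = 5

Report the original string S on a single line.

Answer: 222d101cacaba0$

Derivation:
LF mapping: 1 8 3 14 2 0 5 6 11 12 13 9 10 4 7
Walk LF starting at row 5, prepending L[row]:
  step 1: row=5, L[5]='$', prepend. Next row=LF[5]=0
  step 2: row=0, L[0]='0', prepend. Next row=LF[0]=1
  step 3: row=1, L[1]='a', prepend. Next row=LF[1]=8
  step 4: row=8, L[8]='b', prepend. Next row=LF[8]=11
  step 5: row=11, L[11]='a', prepend. Next row=LF[11]=9
  step 6: row=9, L[9]='c', prepend. Next row=LF[9]=12
  step 7: row=12, L[12]='a', prepend. Next row=LF[12]=10
  step 8: row=10, L[10]='c', prepend. Next row=LF[10]=13
  step 9: row=13, L[13]='1', prepend. Next row=LF[13]=4
  step 10: row=4, L[4]='0', prepend. Next row=LF[4]=2
  step 11: row=2, L[2]='1', prepend. Next row=LF[2]=3
  step 12: row=3, L[3]='d', prepend. Next row=LF[3]=14
  step 13: row=14, L[14]='2', prepend. Next row=LF[14]=7
  step 14: row=7, L[7]='2', prepend. Next row=LF[7]=6
  step 15: row=6, L[6]='2', prepend. Next row=LF[6]=5
Reversed output: 222d101cacaba0$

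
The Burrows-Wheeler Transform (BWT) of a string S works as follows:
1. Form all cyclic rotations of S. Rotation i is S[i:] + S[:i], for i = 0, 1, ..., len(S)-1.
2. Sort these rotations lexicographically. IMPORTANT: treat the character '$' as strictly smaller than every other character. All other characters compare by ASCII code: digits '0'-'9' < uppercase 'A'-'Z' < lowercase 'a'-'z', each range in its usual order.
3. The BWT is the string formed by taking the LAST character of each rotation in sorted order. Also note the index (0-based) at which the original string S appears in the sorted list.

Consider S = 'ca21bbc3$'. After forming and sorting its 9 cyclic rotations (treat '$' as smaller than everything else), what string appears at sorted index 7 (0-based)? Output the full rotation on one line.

All 9 rotations (rotation i = S[i:]+S[:i]):
  rot[0] = ca21bbc3$
  rot[1] = a21bbc3$c
  rot[2] = 21bbc3$ca
  rot[3] = 1bbc3$ca2
  rot[4] = bbc3$ca21
  rot[5] = bc3$ca21b
  rot[6] = c3$ca21bb
  rot[7] = 3$ca21bbc
  rot[8] = $ca21bbc3
Sorted (with $ < everything):
  sorted[0] = $ca21bbc3
  sorted[1] = 1bbc3$ca2
  sorted[2] = 21bbc3$ca
  sorted[3] = 3$ca21bbc
  sorted[4] = a21bbc3$c
  sorted[5] = bbc3$ca21
  sorted[6] = bc3$ca21b
  sorted[7] = c3$ca21bb
  sorted[8] = ca21bbc3$
sorted[7] = c3$ca21bb

Answer: c3$ca21bb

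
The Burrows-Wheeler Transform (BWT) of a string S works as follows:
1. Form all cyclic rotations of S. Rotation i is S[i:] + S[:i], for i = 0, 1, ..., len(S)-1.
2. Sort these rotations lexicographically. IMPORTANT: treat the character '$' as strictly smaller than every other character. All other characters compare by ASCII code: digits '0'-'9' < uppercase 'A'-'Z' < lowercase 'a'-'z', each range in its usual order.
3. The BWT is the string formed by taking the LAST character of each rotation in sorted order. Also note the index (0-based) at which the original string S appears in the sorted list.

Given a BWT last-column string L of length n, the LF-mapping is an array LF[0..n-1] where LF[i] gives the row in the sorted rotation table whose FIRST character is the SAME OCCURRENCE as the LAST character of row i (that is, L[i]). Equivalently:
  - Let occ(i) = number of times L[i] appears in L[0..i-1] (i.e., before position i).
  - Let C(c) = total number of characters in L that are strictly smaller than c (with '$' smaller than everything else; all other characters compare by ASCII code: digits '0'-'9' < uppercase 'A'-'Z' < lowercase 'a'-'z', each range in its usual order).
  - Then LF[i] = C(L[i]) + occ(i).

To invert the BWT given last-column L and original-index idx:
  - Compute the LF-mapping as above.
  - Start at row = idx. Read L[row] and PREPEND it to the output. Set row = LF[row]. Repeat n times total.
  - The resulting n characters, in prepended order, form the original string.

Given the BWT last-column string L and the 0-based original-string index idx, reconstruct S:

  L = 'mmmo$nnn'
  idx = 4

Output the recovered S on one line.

Answer: nnnommm$

Derivation:
LF mapping: 1 2 3 7 0 4 5 6
Walk LF starting at row 4, prepending L[row]:
  step 1: row=4, L[4]='$', prepend. Next row=LF[4]=0
  step 2: row=0, L[0]='m', prepend. Next row=LF[0]=1
  step 3: row=1, L[1]='m', prepend. Next row=LF[1]=2
  step 4: row=2, L[2]='m', prepend. Next row=LF[2]=3
  step 5: row=3, L[3]='o', prepend. Next row=LF[3]=7
  step 6: row=7, L[7]='n', prepend. Next row=LF[7]=6
  step 7: row=6, L[6]='n', prepend. Next row=LF[6]=5
  step 8: row=5, L[5]='n', prepend. Next row=LF[5]=4
Reversed output: nnnommm$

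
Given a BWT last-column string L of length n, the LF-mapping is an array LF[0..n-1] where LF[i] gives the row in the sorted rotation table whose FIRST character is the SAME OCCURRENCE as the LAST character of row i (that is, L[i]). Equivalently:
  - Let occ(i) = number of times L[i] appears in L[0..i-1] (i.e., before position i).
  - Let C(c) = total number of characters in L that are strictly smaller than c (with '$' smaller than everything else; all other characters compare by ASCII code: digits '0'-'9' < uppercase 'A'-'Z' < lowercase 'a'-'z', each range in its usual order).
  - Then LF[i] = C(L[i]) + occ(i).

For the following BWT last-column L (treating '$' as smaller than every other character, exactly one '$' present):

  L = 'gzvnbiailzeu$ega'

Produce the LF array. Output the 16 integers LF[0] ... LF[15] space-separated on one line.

Char counts: '$':1, 'a':2, 'b':1, 'e':2, 'g':2, 'i':2, 'l':1, 'n':1, 'u':1, 'v':1, 'z':2
C (first-col start): C('$')=0, C('a')=1, C('b')=3, C('e')=4, C('g')=6, C('i')=8, C('l')=10, C('n')=11, C('u')=12, C('v')=13, C('z')=14
L[0]='g': occ=0, LF[0]=C('g')+0=6+0=6
L[1]='z': occ=0, LF[1]=C('z')+0=14+0=14
L[2]='v': occ=0, LF[2]=C('v')+0=13+0=13
L[3]='n': occ=0, LF[3]=C('n')+0=11+0=11
L[4]='b': occ=0, LF[4]=C('b')+0=3+0=3
L[5]='i': occ=0, LF[5]=C('i')+0=8+0=8
L[6]='a': occ=0, LF[6]=C('a')+0=1+0=1
L[7]='i': occ=1, LF[7]=C('i')+1=8+1=9
L[8]='l': occ=0, LF[8]=C('l')+0=10+0=10
L[9]='z': occ=1, LF[9]=C('z')+1=14+1=15
L[10]='e': occ=0, LF[10]=C('e')+0=4+0=4
L[11]='u': occ=0, LF[11]=C('u')+0=12+0=12
L[12]='$': occ=0, LF[12]=C('$')+0=0+0=0
L[13]='e': occ=1, LF[13]=C('e')+1=4+1=5
L[14]='g': occ=1, LF[14]=C('g')+1=6+1=7
L[15]='a': occ=1, LF[15]=C('a')+1=1+1=2

Answer: 6 14 13 11 3 8 1 9 10 15 4 12 0 5 7 2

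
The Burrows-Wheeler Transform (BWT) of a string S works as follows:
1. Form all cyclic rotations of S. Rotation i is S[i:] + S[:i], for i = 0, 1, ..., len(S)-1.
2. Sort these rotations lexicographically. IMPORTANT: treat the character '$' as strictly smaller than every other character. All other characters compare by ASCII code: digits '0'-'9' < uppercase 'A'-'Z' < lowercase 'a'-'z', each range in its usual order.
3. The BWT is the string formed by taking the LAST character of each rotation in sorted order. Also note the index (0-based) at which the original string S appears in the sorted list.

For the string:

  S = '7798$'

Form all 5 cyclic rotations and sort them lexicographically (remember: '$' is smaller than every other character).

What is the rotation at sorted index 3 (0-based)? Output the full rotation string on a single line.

All 5 rotations (rotation i = S[i:]+S[:i]):
  rot[0] = 7798$
  rot[1] = 798$7
  rot[2] = 98$77
  rot[3] = 8$779
  rot[4] = $7798
Sorted (with $ < everything):
  sorted[0] = $7798
  sorted[1] = 7798$
  sorted[2] = 798$7
  sorted[3] = 8$779
  sorted[4] = 98$77
sorted[3] = 8$779

Answer: 8$779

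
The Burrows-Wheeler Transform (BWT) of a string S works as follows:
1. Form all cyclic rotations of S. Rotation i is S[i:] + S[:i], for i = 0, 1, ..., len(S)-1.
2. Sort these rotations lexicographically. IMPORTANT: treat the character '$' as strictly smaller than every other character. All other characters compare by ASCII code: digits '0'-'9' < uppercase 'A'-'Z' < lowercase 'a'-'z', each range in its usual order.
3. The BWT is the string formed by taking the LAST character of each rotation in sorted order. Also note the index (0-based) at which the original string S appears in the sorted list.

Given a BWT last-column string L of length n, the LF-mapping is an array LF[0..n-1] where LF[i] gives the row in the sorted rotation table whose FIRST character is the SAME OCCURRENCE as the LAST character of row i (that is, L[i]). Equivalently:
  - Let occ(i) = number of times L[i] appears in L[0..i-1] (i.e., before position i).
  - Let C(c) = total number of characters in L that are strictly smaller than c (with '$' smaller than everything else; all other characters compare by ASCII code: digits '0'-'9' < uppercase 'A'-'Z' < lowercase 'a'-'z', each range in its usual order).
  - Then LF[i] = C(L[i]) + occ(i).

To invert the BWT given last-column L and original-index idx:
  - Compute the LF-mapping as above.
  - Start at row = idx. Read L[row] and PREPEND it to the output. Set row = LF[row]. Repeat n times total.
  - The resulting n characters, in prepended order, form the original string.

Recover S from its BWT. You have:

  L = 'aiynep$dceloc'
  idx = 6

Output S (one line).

LF mapping: 1 7 12 9 5 11 0 4 2 6 8 10 3
Walk LF starting at row 6, prepending L[row]:
  step 1: row=6, L[6]='$', prepend. Next row=LF[6]=0
  step 2: row=0, L[0]='a', prepend. Next row=LF[0]=1
  step 3: row=1, L[1]='i', prepend. Next row=LF[1]=7
  step 4: row=7, L[7]='d', prepend. Next row=LF[7]=4
  step 5: row=4, L[4]='e', prepend. Next row=LF[4]=5
  step 6: row=5, L[5]='p', prepend. Next row=LF[5]=11
  step 7: row=11, L[11]='o', prepend. Next row=LF[11]=10
  step 8: row=10, L[10]='l', prepend. Next row=LF[10]=8
  step 9: row=8, L[8]='c', prepend. Next row=LF[8]=2
  step 10: row=2, L[2]='y', prepend. Next row=LF[2]=12
  step 11: row=12, L[12]='c', prepend. Next row=LF[12]=3
  step 12: row=3, L[3]='n', prepend. Next row=LF[3]=9
  step 13: row=9, L[9]='e', prepend. Next row=LF[9]=6
Reversed output: encyclopedia$

Answer: encyclopedia$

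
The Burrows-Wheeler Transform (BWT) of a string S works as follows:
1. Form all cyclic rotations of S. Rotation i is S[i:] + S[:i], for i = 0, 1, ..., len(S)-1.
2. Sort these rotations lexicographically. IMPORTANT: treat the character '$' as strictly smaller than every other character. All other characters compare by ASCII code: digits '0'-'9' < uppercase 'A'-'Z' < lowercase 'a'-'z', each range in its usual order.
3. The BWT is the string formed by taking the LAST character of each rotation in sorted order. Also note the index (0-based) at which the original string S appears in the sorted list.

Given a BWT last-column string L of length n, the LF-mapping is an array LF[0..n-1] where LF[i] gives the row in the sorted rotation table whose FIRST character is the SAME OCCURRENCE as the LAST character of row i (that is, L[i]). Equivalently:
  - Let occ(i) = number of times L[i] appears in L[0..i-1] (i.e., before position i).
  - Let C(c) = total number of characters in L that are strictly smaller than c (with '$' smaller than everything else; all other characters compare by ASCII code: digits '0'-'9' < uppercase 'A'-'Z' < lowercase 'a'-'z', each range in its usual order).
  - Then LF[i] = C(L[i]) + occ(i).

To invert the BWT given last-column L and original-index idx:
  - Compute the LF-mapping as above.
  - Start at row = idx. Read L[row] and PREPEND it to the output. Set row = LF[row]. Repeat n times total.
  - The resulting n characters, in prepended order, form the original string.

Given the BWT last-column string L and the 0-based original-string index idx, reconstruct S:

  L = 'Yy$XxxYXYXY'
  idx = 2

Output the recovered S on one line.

Answer: XYyXXxYYxY$

Derivation:
LF mapping: 4 10 0 1 8 9 5 2 6 3 7
Walk LF starting at row 2, prepending L[row]:
  step 1: row=2, L[2]='$', prepend. Next row=LF[2]=0
  step 2: row=0, L[0]='Y', prepend. Next row=LF[0]=4
  step 3: row=4, L[4]='x', prepend. Next row=LF[4]=8
  step 4: row=8, L[8]='Y', prepend. Next row=LF[8]=6
  step 5: row=6, L[6]='Y', prepend. Next row=LF[6]=5
  step 6: row=5, L[5]='x', prepend. Next row=LF[5]=9
  step 7: row=9, L[9]='X', prepend. Next row=LF[9]=3
  step 8: row=3, L[3]='X', prepend. Next row=LF[3]=1
  step 9: row=1, L[1]='y', prepend. Next row=LF[1]=10
  step 10: row=10, L[10]='Y', prepend. Next row=LF[10]=7
  step 11: row=7, L[7]='X', prepend. Next row=LF[7]=2
Reversed output: XYyXXxYYxY$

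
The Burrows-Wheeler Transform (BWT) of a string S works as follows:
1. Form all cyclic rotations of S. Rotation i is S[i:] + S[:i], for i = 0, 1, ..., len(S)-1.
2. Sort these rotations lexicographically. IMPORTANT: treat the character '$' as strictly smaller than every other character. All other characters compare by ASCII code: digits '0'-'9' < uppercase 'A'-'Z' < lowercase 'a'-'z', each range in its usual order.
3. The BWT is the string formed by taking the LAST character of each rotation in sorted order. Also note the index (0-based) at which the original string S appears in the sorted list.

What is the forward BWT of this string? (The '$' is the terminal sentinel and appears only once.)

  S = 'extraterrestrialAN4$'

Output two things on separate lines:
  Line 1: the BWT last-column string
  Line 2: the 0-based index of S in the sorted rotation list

All 20 rotations (rotation i = S[i:]+S[:i]):
  rot[0] = extraterrestrialAN4$
  rot[1] = xtraterrestrialAN4$e
  rot[2] = traterrestrialAN4$ex
  rot[3] = raterrestrialAN4$ext
  rot[4] = aterrestrialAN4$extr
  rot[5] = terrestrialAN4$extra
  rot[6] = errestrialAN4$extrat
  rot[7] = rrestrialAN4$extrate
  rot[8] = restrialAN4$extrater
  rot[9] = estrialAN4$extraterr
  rot[10] = strialAN4$extraterre
  rot[11] = trialAN4$extraterres
  rot[12] = rialAN4$extraterrest
  rot[13] = ialAN4$extraterrestr
  rot[14] = alAN4$extraterrestri
  rot[15] = lAN4$extraterrestria
  rot[16] = AN4$extraterrestrial
  rot[17] = N4$extraterrestrialA
  rot[18] = 4$extraterrestrialAN
  rot[19] = $extraterrestrialAN4
Sorted (with $ < everything):
  sorted[0] = $extraterrestrialAN4  (last char: '4')
  sorted[1] = 4$extraterrestrialAN  (last char: 'N')
  sorted[2] = AN4$extraterrestrial  (last char: 'l')
  sorted[3] = N4$extraterrestrialA  (last char: 'A')
  sorted[4] = alAN4$extraterrestri  (last char: 'i')
  sorted[5] = aterrestrialAN4$extr  (last char: 'r')
  sorted[6] = errestrialAN4$extrat  (last char: 't')
  sorted[7] = estrialAN4$extraterr  (last char: 'r')
  sorted[8] = extraterrestrialAN4$  (last char: '$')
  sorted[9] = ialAN4$extraterrestr  (last char: 'r')
  sorted[10] = lAN4$extraterrestria  (last char: 'a')
  sorted[11] = raterrestrialAN4$ext  (last char: 't')
  sorted[12] = restrialAN4$extrater  (last char: 'r')
  sorted[13] = rialAN4$extraterrest  (last char: 't')
  sorted[14] = rrestrialAN4$extrate  (last char: 'e')
  sorted[15] = strialAN4$extraterre  (last char: 'e')
  sorted[16] = terrestrialAN4$extra  (last char: 'a')
  sorted[17] = traterrestrialAN4$ex  (last char: 'x')
  sorted[18] = trialAN4$extraterres  (last char: 's')
  sorted[19] = xtraterrestrialAN4$e  (last char: 'e')
Last column: 4NlAirtr$ratrteeaxse
Original string S is at sorted index 8

Answer: 4NlAirtr$ratrteeaxse
8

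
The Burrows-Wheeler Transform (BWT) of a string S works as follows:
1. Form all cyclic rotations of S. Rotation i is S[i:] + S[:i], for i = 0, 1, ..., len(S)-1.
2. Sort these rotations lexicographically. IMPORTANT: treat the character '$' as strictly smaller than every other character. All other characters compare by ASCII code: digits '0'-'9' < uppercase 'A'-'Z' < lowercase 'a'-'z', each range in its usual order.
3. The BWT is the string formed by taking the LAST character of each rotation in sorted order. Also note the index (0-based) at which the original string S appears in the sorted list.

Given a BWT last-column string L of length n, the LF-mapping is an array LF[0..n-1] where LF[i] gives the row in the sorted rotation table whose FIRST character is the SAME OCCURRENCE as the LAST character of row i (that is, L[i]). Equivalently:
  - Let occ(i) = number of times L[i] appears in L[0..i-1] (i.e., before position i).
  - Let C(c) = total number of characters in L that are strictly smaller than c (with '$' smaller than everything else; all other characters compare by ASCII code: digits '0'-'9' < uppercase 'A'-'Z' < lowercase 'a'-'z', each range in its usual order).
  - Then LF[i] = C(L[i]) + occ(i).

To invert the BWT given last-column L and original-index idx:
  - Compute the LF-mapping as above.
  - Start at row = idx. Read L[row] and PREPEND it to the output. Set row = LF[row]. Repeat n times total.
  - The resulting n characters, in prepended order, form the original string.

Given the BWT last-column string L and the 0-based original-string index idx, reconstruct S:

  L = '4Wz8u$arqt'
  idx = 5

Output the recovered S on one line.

LF mapping: 1 3 9 2 8 0 4 6 5 7
Walk LF starting at row 5, prepending L[row]:
  step 1: row=5, L[5]='$', prepend. Next row=LF[5]=0
  step 2: row=0, L[0]='4', prepend. Next row=LF[0]=1
  step 3: row=1, L[1]='W', prepend. Next row=LF[1]=3
  step 4: row=3, L[3]='8', prepend. Next row=LF[3]=2
  step 5: row=2, L[2]='z', prepend. Next row=LF[2]=9
  step 6: row=9, L[9]='t', prepend. Next row=LF[9]=7
  step 7: row=7, L[7]='r', prepend. Next row=LF[7]=6
  step 8: row=6, L[6]='a', prepend. Next row=LF[6]=4
  step 9: row=4, L[4]='u', prepend. Next row=LF[4]=8
  step 10: row=8, L[8]='q', prepend. Next row=LF[8]=5
Reversed output: quartz8W4$

Answer: quartz8W4$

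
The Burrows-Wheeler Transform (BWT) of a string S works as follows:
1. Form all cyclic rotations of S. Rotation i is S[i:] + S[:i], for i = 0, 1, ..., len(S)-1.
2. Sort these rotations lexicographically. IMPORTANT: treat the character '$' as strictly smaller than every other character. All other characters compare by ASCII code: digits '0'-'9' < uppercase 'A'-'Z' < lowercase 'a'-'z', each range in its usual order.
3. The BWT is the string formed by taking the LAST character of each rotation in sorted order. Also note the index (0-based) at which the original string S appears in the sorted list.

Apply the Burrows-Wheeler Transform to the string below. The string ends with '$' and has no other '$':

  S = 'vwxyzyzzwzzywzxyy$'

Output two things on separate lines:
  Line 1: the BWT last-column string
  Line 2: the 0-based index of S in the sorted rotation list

All 18 rotations (rotation i = S[i:]+S[:i]):
  rot[0] = vwxyzyzzwzzywzxyy$
  rot[1] = wxyzyzzwzzywzxyy$v
  rot[2] = xyzyzzwzzywzxyy$vw
  rot[3] = yzyzzwzzywzxyy$vwx
  rot[4] = zyzzwzzywzxyy$vwxy
  rot[5] = yzzwzzywzxyy$vwxyz
  rot[6] = zzwzzywzxyy$vwxyzy
  rot[7] = zwzzywzxyy$vwxyzyz
  rot[8] = wzzywzxyy$vwxyzyzz
  rot[9] = zzywzxyy$vwxyzyzzw
  rot[10] = zywzxyy$vwxyzyzzwz
  rot[11] = ywzxyy$vwxyzyzzwzz
  rot[12] = wzxyy$vwxyzyzzwzzy
  rot[13] = zxyy$vwxyzyzzwzzyw
  rot[14] = xyy$vwxyzyzzwzzywz
  rot[15] = yy$vwxyzyzzwzzywzx
  rot[16] = y$vwxyzyzzwzzywzxy
  rot[17] = $vwxyzyzzwzzywzxyy
Sorted (with $ < everything):
  sorted[0] = $vwxyzyzzwzzywzxyy  (last char: 'y')
  sorted[1] = vwxyzyzzwzzywzxyy$  (last char: '$')
  sorted[2] = wxyzyzzwzzywzxyy$v  (last char: 'v')
  sorted[3] = wzxyy$vwxyzyzzwzzy  (last char: 'y')
  sorted[4] = wzzywzxyy$vwxyzyzz  (last char: 'z')
  sorted[5] = xyy$vwxyzyzzwzzywz  (last char: 'z')
  sorted[6] = xyzyzzwzzywzxyy$vw  (last char: 'w')
  sorted[7] = y$vwxyzyzzwzzywzxy  (last char: 'y')
  sorted[8] = ywzxyy$vwxyzyzzwzz  (last char: 'z')
  sorted[9] = yy$vwxyzyzzwzzywzx  (last char: 'x')
  sorted[10] = yzyzzwzzywzxyy$vwx  (last char: 'x')
  sorted[11] = yzzwzzywzxyy$vwxyz  (last char: 'z')
  sorted[12] = zwzzywzxyy$vwxyzyz  (last char: 'z')
  sorted[13] = zxyy$vwxyzyzzwzzyw  (last char: 'w')
  sorted[14] = zywzxyy$vwxyzyzzwz  (last char: 'z')
  sorted[15] = zyzzwzzywzxyy$vwxy  (last char: 'y')
  sorted[16] = zzwzzywzxyy$vwxyzy  (last char: 'y')
  sorted[17] = zzywzxyy$vwxyzyzzw  (last char: 'w')
Last column: y$vyzzwyzxxzzwzyyw
Original string S is at sorted index 1

Answer: y$vyzzwyzxxzzwzyyw
1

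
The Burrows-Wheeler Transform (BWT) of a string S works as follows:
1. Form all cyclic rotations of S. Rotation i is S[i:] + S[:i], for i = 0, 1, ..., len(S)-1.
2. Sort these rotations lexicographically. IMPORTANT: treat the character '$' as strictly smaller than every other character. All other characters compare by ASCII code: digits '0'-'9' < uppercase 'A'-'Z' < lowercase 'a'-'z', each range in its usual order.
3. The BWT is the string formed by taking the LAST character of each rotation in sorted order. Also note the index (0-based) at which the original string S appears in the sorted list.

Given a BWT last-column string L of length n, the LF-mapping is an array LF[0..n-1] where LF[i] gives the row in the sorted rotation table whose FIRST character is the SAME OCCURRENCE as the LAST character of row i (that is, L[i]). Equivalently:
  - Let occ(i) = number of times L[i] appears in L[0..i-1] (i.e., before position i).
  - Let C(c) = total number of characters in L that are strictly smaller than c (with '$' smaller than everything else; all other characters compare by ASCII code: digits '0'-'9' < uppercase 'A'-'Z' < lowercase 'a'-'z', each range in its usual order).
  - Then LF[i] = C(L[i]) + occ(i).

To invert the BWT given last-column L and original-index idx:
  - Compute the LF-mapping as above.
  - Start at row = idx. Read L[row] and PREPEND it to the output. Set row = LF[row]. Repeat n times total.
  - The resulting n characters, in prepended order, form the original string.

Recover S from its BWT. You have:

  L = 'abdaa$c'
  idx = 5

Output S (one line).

Answer: cdaaba$

Derivation:
LF mapping: 1 4 6 2 3 0 5
Walk LF starting at row 5, prepending L[row]:
  step 1: row=5, L[5]='$', prepend. Next row=LF[5]=0
  step 2: row=0, L[0]='a', prepend. Next row=LF[0]=1
  step 3: row=1, L[1]='b', prepend. Next row=LF[1]=4
  step 4: row=4, L[4]='a', prepend. Next row=LF[4]=3
  step 5: row=3, L[3]='a', prepend. Next row=LF[3]=2
  step 6: row=2, L[2]='d', prepend. Next row=LF[2]=6
  step 7: row=6, L[6]='c', prepend. Next row=LF[6]=5
Reversed output: cdaaba$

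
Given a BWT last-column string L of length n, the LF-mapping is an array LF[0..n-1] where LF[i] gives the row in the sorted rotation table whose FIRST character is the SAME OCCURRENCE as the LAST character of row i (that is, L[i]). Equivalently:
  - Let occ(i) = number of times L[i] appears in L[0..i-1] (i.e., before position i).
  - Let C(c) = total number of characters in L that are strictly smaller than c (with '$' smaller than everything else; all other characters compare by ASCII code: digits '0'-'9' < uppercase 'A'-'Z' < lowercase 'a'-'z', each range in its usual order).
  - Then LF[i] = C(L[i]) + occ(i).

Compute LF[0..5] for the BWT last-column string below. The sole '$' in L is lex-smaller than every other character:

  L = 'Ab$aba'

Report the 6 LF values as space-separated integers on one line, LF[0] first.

Char counts: '$':1, 'A':1, 'a':2, 'b':2
C (first-col start): C('$')=0, C('A')=1, C('a')=2, C('b')=4
L[0]='A': occ=0, LF[0]=C('A')+0=1+0=1
L[1]='b': occ=0, LF[1]=C('b')+0=4+0=4
L[2]='$': occ=0, LF[2]=C('$')+0=0+0=0
L[3]='a': occ=0, LF[3]=C('a')+0=2+0=2
L[4]='b': occ=1, LF[4]=C('b')+1=4+1=5
L[5]='a': occ=1, LF[5]=C('a')+1=2+1=3

Answer: 1 4 0 2 5 3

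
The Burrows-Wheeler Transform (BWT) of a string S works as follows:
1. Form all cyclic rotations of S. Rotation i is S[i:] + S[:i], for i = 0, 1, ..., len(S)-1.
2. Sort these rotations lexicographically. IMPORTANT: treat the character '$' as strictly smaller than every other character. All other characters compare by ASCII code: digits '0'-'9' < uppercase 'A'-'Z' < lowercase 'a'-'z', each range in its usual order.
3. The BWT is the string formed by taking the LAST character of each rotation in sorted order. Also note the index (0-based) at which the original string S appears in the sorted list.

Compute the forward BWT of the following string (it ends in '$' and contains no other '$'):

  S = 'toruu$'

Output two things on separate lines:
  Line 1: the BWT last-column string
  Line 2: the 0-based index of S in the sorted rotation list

All 6 rotations (rotation i = S[i:]+S[:i]):
  rot[0] = toruu$
  rot[1] = oruu$t
  rot[2] = ruu$to
  rot[3] = uu$tor
  rot[4] = u$toru
  rot[5] = $toruu
Sorted (with $ < everything):
  sorted[0] = $toruu  (last char: 'u')
  sorted[1] = oruu$t  (last char: 't')
  sorted[2] = ruu$to  (last char: 'o')
  sorted[3] = toruu$  (last char: '$')
  sorted[4] = u$toru  (last char: 'u')
  sorted[5] = uu$tor  (last char: 'r')
Last column: uto$ur
Original string S is at sorted index 3

Answer: uto$ur
3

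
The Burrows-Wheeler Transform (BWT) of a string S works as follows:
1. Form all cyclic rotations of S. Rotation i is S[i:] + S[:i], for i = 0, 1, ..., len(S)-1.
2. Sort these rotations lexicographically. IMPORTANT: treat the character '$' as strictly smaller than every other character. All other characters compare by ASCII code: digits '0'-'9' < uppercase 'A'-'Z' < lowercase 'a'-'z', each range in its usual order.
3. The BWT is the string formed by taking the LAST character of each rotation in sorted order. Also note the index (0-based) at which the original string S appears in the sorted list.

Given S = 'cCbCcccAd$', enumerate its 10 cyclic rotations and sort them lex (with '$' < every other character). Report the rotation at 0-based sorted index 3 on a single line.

Answer: CcccAd$cCb

Derivation:
All 10 rotations (rotation i = S[i:]+S[:i]):
  rot[0] = cCbCcccAd$
  rot[1] = CbCcccAd$c
  rot[2] = bCcccAd$cC
  rot[3] = CcccAd$cCb
  rot[4] = cccAd$cCbC
  rot[5] = ccAd$cCbCc
  rot[6] = cAd$cCbCcc
  rot[7] = Ad$cCbCccc
  rot[8] = d$cCbCcccA
  rot[9] = $cCbCcccAd
Sorted (with $ < everything):
  sorted[0] = $cCbCcccAd
  sorted[1] = Ad$cCbCccc
  sorted[2] = CbCcccAd$c
  sorted[3] = CcccAd$cCb
  sorted[4] = bCcccAd$cC
  sorted[5] = cAd$cCbCcc
  sorted[6] = cCbCcccAd$
  sorted[7] = ccAd$cCbCc
  sorted[8] = cccAd$cCbC
  sorted[9] = d$cCbCcccA
sorted[3] = CcccAd$cCb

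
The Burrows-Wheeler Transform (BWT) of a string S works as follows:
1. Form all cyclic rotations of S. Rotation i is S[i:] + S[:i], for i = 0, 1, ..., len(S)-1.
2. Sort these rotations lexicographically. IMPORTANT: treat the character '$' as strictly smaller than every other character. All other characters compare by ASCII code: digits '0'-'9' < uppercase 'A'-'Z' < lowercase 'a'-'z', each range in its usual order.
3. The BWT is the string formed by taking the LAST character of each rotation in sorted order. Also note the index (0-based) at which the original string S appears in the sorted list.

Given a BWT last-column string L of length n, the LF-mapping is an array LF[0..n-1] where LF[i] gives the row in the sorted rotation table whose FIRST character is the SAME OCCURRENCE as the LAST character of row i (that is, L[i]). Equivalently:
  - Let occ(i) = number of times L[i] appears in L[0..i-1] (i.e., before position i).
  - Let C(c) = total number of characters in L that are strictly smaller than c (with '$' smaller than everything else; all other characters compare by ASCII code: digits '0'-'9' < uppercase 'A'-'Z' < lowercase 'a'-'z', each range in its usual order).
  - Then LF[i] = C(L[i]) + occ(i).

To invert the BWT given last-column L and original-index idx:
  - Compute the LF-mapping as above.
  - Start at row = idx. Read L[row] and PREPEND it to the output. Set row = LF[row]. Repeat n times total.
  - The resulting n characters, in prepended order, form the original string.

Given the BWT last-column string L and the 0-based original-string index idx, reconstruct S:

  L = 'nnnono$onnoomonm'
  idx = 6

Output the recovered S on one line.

Answer: nnmonnnoonmooon$

Derivation:
LF mapping: 3 4 5 10 6 11 0 12 7 8 13 14 1 15 9 2
Walk LF starting at row 6, prepending L[row]:
  step 1: row=6, L[6]='$', prepend. Next row=LF[6]=0
  step 2: row=0, L[0]='n', prepend. Next row=LF[0]=3
  step 3: row=3, L[3]='o', prepend. Next row=LF[3]=10
  step 4: row=10, L[10]='o', prepend. Next row=LF[10]=13
  step 5: row=13, L[13]='o', prepend. Next row=LF[13]=15
  step 6: row=15, L[15]='m', prepend. Next row=LF[15]=2
  step 7: row=2, L[2]='n', prepend. Next row=LF[2]=5
  step 8: row=5, L[5]='o', prepend. Next row=LF[5]=11
  step 9: row=11, L[11]='o', prepend. Next row=LF[11]=14
  step 10: row=14, L[14]='n', prepend. Next row=LF[14]=9
  step 11: row=9, L[9]='n', prepend. Next row=LF[9]=8
  step 12: row=8, L[8]='n', prepend. Next row=LF[8]=7
  step 13: row=7, L[7]='o', prepend. Next row=LF[7]=12
  step 14: row=12, L[12]='m', prepend. Next row=LF[12]=1
  step 15: row=1, L[1]='n', prepend. Next row=LF[1]=4
  step 16: row=4, L[4]='n', prepend. Next row=LF[4]=6
Reversed output: nnmonnnoonmooon$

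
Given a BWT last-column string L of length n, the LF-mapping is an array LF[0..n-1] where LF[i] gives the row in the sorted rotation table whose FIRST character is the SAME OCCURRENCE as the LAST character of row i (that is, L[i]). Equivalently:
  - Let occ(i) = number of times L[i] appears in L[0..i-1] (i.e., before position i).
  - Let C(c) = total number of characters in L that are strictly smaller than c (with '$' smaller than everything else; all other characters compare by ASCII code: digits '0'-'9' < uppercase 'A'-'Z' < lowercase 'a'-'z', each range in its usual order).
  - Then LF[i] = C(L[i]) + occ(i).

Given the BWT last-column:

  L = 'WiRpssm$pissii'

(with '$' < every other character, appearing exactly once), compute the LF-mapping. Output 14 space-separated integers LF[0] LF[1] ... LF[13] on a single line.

Char counts: '$':1, 'R':1, 'W':1, 'i':4, 'm':1, 'p':2, 's':4
C (first-col start): C('$')=0, C('R')=1, C('W')=2, C('i')=3, C('m')=7, C('p')=8, C('s')=10
L[0]='W': occ=0, LF[0]=C('W')+0=2+0=2
L[1]='i': occ=0, LF[1]=C('i')+0=3+0=3
L[2]='R': occ=0, LF[2]=C('R')+0=1+0=1
L[3]='p': occ=0, LF[3]=C('p')+0=8+0=8
L[4]='s': occ=0, LF[4]=C('s')+0=10+0=10
L[5]='s': occ=1, LF[5]=C('s')+1=10+1=11
L[6]='m': occ=0, LF[6]=C('m')+0=7+0=7
L[7]='$': occ=0, LF[7]=C('$')+0=0+0=0
L[8]='p': occ=1, LF[8]=C('p')+1=8+1=9
L[9]='i': occ=1, LF[9]=C('i')+1=3+1=4
L[10]='s': occ=2, LF[10]=C('s')+2=10+2=12
L[11]='s': occ=3, LF[11]=C('s')+3=10+3=13
L[12]='i': occ=2, LF[12]=C('i')+2=3+2=5
L[13]='i': occ=3, LF[13]=C('i')+3=3+3=6

Answer: 2 3 1 8 10 11 7 0 9 4 12 13 5 6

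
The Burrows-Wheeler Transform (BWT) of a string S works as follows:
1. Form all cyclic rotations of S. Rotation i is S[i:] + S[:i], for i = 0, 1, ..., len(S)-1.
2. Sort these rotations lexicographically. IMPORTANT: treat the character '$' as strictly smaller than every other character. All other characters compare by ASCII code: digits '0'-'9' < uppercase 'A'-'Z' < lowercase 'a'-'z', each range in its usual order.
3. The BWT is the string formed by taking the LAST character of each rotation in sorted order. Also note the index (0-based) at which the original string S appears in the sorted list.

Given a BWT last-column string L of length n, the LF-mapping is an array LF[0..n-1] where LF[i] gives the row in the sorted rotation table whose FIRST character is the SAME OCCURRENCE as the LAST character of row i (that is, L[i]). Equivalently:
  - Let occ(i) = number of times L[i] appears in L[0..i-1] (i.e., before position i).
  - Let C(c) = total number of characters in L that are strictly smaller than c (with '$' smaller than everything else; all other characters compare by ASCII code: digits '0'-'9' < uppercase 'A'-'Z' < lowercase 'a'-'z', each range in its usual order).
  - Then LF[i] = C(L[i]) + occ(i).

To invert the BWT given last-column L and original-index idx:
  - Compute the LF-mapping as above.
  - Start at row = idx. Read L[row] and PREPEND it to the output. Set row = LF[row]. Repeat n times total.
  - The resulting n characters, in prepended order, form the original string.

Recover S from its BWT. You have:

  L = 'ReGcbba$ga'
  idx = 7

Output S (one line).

Answer: cabbageGR$

Derivation:
LF mapping: 2 8 1 7 5 6 3 0 9 4
Walk LF starting at row 7, prepending L[row]:
  step 1: row=7, L[7]='$', prepend. Next row=LF[7]=0
  step 2: row=0, L[0]='R', prepend. Next row=LF[0]=2
  step 3: row=2, L[2]='G', prepend. Next row=LF[2]=1
  step 4: row=1, L[1]='e', prepend. Next row=LF[1]=8
  step 5: row=8, L[8]='g', prepend. Next row=LF[8]=9
  step 6: row=9, L[9]='a', prepend. Next row=LF[9]=4
  step 7: row=4, L[4]='b', prepend. Next row=LF[4]=5
  step 8: row=5, L[5]='b', prepend. Next row=LF[5]=6
  step 9: row=6, L[6]='a', prepend. Next row=LF[6]=3
  step 10: row=3, L[3]='c', prepend. Next row=LF[3]=7
Reversed output: cabbageGR$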